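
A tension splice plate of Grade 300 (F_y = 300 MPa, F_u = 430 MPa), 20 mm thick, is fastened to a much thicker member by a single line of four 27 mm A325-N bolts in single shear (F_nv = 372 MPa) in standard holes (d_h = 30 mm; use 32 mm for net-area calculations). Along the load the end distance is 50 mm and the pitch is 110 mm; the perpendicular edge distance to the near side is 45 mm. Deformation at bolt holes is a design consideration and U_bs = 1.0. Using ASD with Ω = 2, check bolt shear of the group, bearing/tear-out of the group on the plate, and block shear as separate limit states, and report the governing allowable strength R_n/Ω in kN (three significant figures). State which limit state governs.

426 kN (bolt shear governs)

Bolt shear: A_b = π·27²/4 = 572.6 mm²; R_n = 372 × 572.6 × 4 × 1 / 1000 = 852 kN → 852 / 2 = 426 kN.
Bearing: edge l_c = 35, r_n = 361.2 kN; interior l_c = 80, r_n = 557.3 kN; R_n = 361.2 + 3·557.3 = 2033 kN → 1020 kN.
Block shear: A_gv = 7600, A_nv = 5360, A_nt = 580 mm²; R_n = min(0.6F_uA_nv, 0.6F_yA_gv) + U_bs·F_u·A_nt = 1617 kN → 809 kN.
Bolt shear governs: 426 kN.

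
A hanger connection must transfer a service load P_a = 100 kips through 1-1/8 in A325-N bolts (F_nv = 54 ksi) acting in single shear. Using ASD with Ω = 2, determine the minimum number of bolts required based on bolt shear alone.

4 bolts

A_b = π·1.125²/4 = 0.994 in².
Per-bolt allowable strength R_n/Ω = 54 × 0.994 × 1 / 2 = 26.84 kips.
n ≥ 100 / 26.84 = 3.726 → use 4 bolts.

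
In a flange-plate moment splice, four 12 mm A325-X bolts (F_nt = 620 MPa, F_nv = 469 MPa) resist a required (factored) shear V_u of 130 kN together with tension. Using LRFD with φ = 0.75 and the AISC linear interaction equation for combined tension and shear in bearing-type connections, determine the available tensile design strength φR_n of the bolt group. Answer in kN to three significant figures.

A_b = π·12²/4 = 113.1 mm²; f_rv = 130 × 1000 / (4 × 113.1) = 287.4 MPa.
F'_nt = 1.3 F_nt − (F_nt / φF_nv) f_rv = 1.3·620 − (620/(0.75·469))·287.4 = 299.5 MPa, capped at F_nt → F'_nt = 299.5 MPa.
R_n = F'_nt · A_b · n = 299.5 × 113.1 × 4 / 1000 = 135.5 kN.
Design strength φR_n = 0.75 × 135.5 = 102 kN.

102 kN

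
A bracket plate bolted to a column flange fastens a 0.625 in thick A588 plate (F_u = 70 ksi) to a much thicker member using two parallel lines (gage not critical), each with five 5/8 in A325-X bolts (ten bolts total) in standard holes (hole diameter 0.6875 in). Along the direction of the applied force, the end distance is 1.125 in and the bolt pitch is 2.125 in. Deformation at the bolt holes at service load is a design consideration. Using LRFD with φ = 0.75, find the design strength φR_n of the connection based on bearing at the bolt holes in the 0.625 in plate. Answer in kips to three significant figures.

455 kips

Per bolt r_n = 1.2 l_c t F_u ≤ 2.4 d t F_u; upper limit = 2.4 × 0.625 × 0.625 × 70 = 65.62 kips.
Edge bolt: l_c = 1.125 − 0.6875/2 = 0.7812 in → 1.2 × 0.7812 × 0.625 × 70 = 41.02 → r_n = 41.02 kips.
Interior bolts: l_c = 2.125 − 0.6875 = 1.438 in → 1.2 × 1.438 × 0.625 × 70 = 75.47 → r_n = 65.62 kips.
R_n = 2 × 41.02 + 8 × 65.62 = 607 kips.
Design strength φR_n = 0.75 × 607 = 455 kips.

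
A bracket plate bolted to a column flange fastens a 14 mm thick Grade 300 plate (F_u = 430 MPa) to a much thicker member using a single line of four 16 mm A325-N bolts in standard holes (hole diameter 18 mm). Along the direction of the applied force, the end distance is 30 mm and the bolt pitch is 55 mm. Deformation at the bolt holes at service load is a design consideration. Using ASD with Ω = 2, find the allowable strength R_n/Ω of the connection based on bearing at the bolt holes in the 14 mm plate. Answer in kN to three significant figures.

Per bolt r_n = 1.2 l_c t F_u ≤ 2.4 d t F_u; upper limit = 2.4 × 16 × 14 × 430 / 1000 = 231.2 kN.
Edge bolt: l_c = 30 − 18/2 = 21 mm → 1.2 × 21 × 14 × 430 / 1000 = 151.7 → r_n = 151.7 kN.
Interior bolts: l_c = 55 − 18 = 37 mm → 1.2 × 37 × 14 × 430 / 1000 = 267.3 → r_n = 231.2 kN.
R_n = 1 × 151.7 + 3 × 231.2 = 845.2 kN.
Allowable strength R_n/Ω = 845.2 / 2 = 423 kN.

423 kN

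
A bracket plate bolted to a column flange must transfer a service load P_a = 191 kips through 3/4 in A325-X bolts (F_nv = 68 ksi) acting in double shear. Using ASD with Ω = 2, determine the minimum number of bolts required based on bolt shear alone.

A_b = π·0.75²/4 = 0.4418 in².
Per-bolt allowable strength R_n/Ω = 68 × 0.4418 × 2 / 2 = 30.04 kips.
n ≥ 191 / 30.04 = 6.358 → use 7 bolts.

7 bolts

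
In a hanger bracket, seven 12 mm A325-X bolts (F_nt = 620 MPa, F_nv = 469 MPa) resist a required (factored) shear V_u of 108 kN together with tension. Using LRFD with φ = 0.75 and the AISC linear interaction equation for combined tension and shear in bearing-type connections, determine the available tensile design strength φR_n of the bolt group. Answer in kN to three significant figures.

A_b = π·12²/4 = 113.1 mm²; f_rv = 108 × 1000 / (7 × 113.1) = 136.4 MPa.
F'_nt = 1.3 F_nt − (F_nt / φF_nv) f_rv = 1.3·620 − (620/(0.75·469))·136.4 = 565.5 MPa, capped at F_nt → F'_nt = 565.5 MPa.
R_n = F'_nt · A_b · n = 565.5 × 113.1 × 7 / 1000 = 447.7 kN.
Design strength φR_n = 0.75 × 447.7 = 336 kN.

336 kN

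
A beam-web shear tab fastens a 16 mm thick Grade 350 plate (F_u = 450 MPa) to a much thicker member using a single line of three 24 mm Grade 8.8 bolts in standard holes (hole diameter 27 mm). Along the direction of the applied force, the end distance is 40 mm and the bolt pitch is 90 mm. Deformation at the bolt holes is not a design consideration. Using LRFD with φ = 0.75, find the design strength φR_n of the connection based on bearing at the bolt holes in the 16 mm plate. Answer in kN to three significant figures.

992 kN

Per bolt r_n = 1.5 l_c t F_u ≤ 3.0 d t F_u; upper limit = 3.0 × 24 × 16 × 450 / 1000 = 518.4 kN.
Edge bolt: l_c = 40 − 27/2 = 26.5 mm → 1.5 × 26.5 × 16 × 450 / 1000 = 286.2 → r_n = 286.2 kN.
Interior bolts: l_c = 90 − 27 = 63 mm → 1.5 × 63 × 16 × 450 / 1000 = 680.4 → r_n = 518.4 kN.
R_n = 1 × 286.2 + 2 × 518.4 = 1323 kN.
Design strength φR_n = 0.75 × 1323 = 992 kN.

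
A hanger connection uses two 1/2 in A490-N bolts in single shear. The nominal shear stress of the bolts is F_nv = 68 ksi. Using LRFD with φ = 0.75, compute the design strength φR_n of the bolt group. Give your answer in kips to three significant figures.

A_b = π × 0.5² / 4 = 0.1963 in².
R_n = F_nv · A_b · n · n_s = 68 × 0.1963 × 2 × 1 = 26.7 kips.
Design strength φR_n = 0.75 × 26.7 = 20 kips.

20 kips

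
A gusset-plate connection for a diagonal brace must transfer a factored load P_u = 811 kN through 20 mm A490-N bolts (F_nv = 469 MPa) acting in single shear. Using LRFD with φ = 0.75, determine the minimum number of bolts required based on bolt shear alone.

A_b = π·20²/4 = 314.2 mm².
Per-bolt design strength φR_n = 0.75 × 469 × 314.2 × 1 / 1000 = 110.5 kN.
n ≥ 811 / 110.5 = 7.339 → use 8 bolts.

8 bolts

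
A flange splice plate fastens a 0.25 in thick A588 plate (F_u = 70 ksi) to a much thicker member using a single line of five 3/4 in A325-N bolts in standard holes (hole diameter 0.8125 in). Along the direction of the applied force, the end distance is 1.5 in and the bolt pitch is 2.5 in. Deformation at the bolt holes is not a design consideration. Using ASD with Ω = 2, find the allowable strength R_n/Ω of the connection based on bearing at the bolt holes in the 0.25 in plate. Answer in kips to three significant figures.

93.1 kips

Per bolt r_n = 1.5 l_c t F_u ≤ 3.0 d t F_u; upper limit = 3.0 × 0.75 × 0.25 × 70 = 39.38 kips.
Edge bolt: l_c = 1.5 − 0.8125/2 = 1.094 in → 1.5 × 1.094 × 0.25 × 70 = 28.71 → r_n = 28.71 kips.
Interior bolts: l_c = 2.5 − 0.8125 = 1.688 in → 1.5 × 1.688 × 0.25 × 70 = 44.3 → r_n = 39.38 kips.
R_n = 1 × 28.71 + 4 × 39.38 = 186.2 kips.
Allowable strength R_n/Ω = 186.2 / 2 = 93.1 kips.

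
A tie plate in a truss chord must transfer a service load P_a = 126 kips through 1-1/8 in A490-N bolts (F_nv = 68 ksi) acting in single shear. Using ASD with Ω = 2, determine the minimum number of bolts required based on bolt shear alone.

A_b = π·1.125²/4 = 0.994 in².
Per-bolt allowable strength R_n/Ω = 68 × 0.994 × 1 / 2 = 33.8 kips.
n ≥ 126 / 33.8 = 3.728 → use 4 bolts.

4 bolts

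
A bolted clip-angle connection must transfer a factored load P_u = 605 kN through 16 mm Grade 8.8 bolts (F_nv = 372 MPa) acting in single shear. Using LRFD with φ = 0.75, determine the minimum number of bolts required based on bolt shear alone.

A_b = π·16²/4 = 201.1 mm².
Per-bolt design strength φR_n = 0.75 × 372 × 201.1 × 1 / 1000 = 56.1 kN.
n ≥ 605 / 56.1 = 10.79 → use 11 bolts.

11 bolts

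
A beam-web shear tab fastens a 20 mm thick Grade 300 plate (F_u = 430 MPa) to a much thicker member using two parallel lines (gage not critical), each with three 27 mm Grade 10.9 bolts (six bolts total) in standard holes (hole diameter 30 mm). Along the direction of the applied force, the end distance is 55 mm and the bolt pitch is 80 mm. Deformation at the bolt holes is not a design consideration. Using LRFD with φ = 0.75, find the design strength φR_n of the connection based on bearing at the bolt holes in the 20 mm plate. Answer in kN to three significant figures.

Per bolt r_n = 1.5 l_c t F_u ≤ 3.0 d t F_u; upper limit = 3.0 × 27 × 20 × 430 / 1000 = 696.6 kN.
Edge bolt: l_c = 55 − 30/2 = 40 mm → 1.5 × 40 × 20 × 430 / 1000 = 516 → r_n = 516 kN.
Interior bolts: l_c = 80 − 30 = 50 mm → 1.5 × 50 × 20 × 430 / 1000 = 645 → r_n = 645 kN.
R_n = 2 × 516 + 4 × 645 = 3612 kN.
Design strength φR_n = 0.75 × 3612 = 2710 kN.

2710 kN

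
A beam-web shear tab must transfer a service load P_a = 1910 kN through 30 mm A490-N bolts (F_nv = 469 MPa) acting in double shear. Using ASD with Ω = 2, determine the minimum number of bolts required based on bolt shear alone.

6 bolts

A_b = π·30²/4 = 706.9 mm².
Per-bolt allowable strength R_n/Ω = 469 × 706.9 × 2 / 1000 / 2 = 331.5 kN.
n ≥ 1910 / 331.5 = 5.761 → use 6 bolts.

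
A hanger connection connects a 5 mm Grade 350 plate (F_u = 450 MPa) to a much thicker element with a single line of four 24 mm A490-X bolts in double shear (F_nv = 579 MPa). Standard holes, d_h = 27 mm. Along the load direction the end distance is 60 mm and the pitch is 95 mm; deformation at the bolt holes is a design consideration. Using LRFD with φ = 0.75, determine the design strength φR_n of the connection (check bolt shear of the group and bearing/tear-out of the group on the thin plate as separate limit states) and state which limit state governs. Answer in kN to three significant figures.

Bolt shear: A_b = π·24²/4 = 452.4 mm²; R_n = 579 × 452.4 × 4 × 2 / 1000 = 2095 kN → 0.75 × 2095 = 1570 kN.
Bearing (1.2 l_c t F_u ≤ 2.4 d t F_u): upper limit = 2.4·24·5·450 / 1000 = 129.6 kN.
  Edge l_c = 60 − 27/2 = 46.5 → r_n = 125.5 kN; interior l_c = 95 − 27 = 68 → r_n = 129.6 kN.
  R_n,bearing = 1·125.5 + 3·129.6 = 514.3 kN → 0.75 × 514.3 = 386 kN.
Bearing governs: 386 kN.

386 kN (bearing governs)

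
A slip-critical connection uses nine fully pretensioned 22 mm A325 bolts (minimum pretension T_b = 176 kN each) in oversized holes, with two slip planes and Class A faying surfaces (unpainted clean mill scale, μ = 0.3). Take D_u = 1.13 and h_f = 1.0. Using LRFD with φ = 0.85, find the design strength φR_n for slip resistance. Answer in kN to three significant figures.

R_n = μ · D_u · h_f · T_b · n_s · n_b = 0.3 × 1.13 × 1.0 × 176 × 2 × 9 = 1074 kN.
Design strength φR_n = 0.85 × 1074 = 913 kN.

913 kN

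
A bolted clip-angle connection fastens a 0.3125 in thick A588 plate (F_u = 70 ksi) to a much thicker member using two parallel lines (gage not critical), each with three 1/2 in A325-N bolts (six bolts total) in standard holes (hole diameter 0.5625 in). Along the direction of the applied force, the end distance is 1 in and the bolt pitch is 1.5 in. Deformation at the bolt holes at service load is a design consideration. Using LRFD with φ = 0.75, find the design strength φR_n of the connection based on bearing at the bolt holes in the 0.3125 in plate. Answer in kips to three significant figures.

102 kips

Per bolt r_n = 1.2 l_c t F_u ≤ 2.4 d t F_u; upper limit = 2.4 × 0.5 × 0.3125 × 70 = 26.25 kips.
Edge bolt: l_c = 1 − 0.5625/2 = 0.7188 in → 1.2 × 0.7188 × 0.3125 × 70 = 18.87 → r_n = 18.87 kips.
Interior bolts: l_c = 1.5 − 0.5625 = 0.9375 in → 1.2 × 0.9375 × 0.3125 × 70 = 24.61 → r_n = 24.61 kips.
R_n = 2 × 18.87 + 4 × 24.61 = 136.2 kips.
Design strength φR_n = 0.75 × 136.2 = 102 kips.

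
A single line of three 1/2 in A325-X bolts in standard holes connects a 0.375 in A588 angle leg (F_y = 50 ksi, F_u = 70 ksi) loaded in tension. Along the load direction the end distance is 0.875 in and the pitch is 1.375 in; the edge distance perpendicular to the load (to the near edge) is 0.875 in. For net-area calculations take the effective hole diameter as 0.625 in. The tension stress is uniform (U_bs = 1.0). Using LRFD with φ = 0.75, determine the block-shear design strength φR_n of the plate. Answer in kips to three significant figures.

Shear plane L_v = 0.875 + 2·1.375 = 3.625 in; A_gv = 3.625 × 0.375 = 1.359 in².
A_nv = (3.625 − 2.5·0.625) × 0.375 = 0.7734 in².
A_nt = (0.875 − 0.5·0.625) × 0.375 = 0.2109 in².
0.6 F_u A_nv = 32.48 kips; 0.6 F_y A_gv = 40.78 kips → shear rupture governs the shear term.
R_n = 32.48 + 1.0 × 70 × 0.2109 = 47.25 kips.
Design strength φR_n = 0.75 × 47.25 = 35.4 kips.

35.4 kips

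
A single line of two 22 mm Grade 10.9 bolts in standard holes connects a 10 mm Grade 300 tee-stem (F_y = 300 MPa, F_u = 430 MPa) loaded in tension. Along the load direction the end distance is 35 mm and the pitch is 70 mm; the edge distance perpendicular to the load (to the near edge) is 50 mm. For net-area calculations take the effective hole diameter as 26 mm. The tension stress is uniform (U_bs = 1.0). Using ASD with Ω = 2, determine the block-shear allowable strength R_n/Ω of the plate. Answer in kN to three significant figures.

Shear plane L_v = 35 + 1·70 = 105 mm; A_gv = 105 × 10 = 1050 mm².
A_nv = (105 − 1.5·26) × 10 = 660 mm².
A_nt = (50 − 0.5·26) × 10 = 370 mm².
0.6 F_u A_nv = 170.3 kN; 0.6 F_y A_gv = 189 kN → shear rupture governs the shear term.
R_n = 170.3 + 1.0 × 430 × 370 / 1000 = 329.4 kN.
Allowable strength R_n/Ω = 329.4 / 2 = 165 kN.

165 kN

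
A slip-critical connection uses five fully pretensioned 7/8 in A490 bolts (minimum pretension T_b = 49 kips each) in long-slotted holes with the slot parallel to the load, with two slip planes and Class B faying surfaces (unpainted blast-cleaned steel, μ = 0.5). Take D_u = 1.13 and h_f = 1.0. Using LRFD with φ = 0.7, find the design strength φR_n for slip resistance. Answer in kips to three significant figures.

194 kips

R_n = μ · D_u · h_f · T_b · n_s · n_b = 0.5 × 1.13 × 1.0 × 49 × 2 × 5 = 276.8 kips.
Design strength φR_n = 0.7 × 276.8 = 194 kips.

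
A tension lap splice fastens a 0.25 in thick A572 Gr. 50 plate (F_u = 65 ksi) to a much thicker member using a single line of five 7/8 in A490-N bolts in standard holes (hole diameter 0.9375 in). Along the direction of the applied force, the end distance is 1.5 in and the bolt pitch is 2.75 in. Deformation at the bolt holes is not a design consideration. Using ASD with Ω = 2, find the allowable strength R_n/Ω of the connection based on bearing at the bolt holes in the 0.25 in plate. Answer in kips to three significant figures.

Per bolt r_n = 1.5 l_c t F_u ≤ 3.0 d t F_u; upper limit = 3.0 × 0.875 × 0.25 × 65 = 42.66 kips.
Edge bolt: l_c = 1.5 − 0.9375/2 = 1.031 in → 1.5 × 1.031 × 0.25 × 65 = 25.14 → r_n = 25.14 kips.
Interior bolts: l_c = 2.75 − 0.9375 = 1.812 in → 1.5 × 1.812 × 0.25 × 65 = 44.18 → r_n = 42.66 kips.
R_n = 1 × 25.14 + 4 × 42.66 = 195.8 kips.
Allowable strength R_n/Ω = 195.8 / 2 = 97.9 kips.

97.9 kips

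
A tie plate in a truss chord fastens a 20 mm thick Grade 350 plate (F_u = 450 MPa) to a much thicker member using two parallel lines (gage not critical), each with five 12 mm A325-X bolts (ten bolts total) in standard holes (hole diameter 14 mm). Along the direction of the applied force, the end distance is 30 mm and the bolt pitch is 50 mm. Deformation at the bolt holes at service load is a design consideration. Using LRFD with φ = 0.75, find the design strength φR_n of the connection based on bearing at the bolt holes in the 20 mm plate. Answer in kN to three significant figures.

1930 kN

Per bolt r_n = 1.2 l_c t F_u ≤ 2.4 d t F_u; upper limit = 2.4 × 12 × 20 × 450 / 1000 = 259.2 kN.
Edge bolt: l_c = 30 − 14/2 = 23 mm → 1.2 × 23 × 20 × 450 / 1000 = 248.4 → r_n = 248.4 kN.
Interior bolts: l_c = 50 − 14 = 36 mm → 1.2 × 36 × 20 × 450 / 1000 = 388.8 → r_n = 259.2 kN.
R_n = 2 × 248.4 + 8 × 259.2 = 2570 kN.
Design strength φR_n = 0.75 × 2570 = 1930 kN.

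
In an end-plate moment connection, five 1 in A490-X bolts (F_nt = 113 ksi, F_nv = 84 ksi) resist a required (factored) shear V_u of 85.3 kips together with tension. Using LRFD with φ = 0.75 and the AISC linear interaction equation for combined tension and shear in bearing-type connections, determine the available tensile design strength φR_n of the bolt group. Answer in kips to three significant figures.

318 kips

A_b = π·1²/4 = 0.7854 in²; f_rv = 85.3 / (5 × 0.7854) = 21.72 ksi.
F'_nt = 1.3 F_nt − (F_nt / φF_nv) f_rv = 1.3·113 − (113/(0.75·84))·21.72 = 107.9 ksi, capped at F_nt → F'_nt = 107.9 ksi.
R_n = F'_nt · A_b · n = 107.9 × 0.7854 × 5 = 423.9 kips.
Design strength φR_n = 0.75 × 423.9 = 318 kips.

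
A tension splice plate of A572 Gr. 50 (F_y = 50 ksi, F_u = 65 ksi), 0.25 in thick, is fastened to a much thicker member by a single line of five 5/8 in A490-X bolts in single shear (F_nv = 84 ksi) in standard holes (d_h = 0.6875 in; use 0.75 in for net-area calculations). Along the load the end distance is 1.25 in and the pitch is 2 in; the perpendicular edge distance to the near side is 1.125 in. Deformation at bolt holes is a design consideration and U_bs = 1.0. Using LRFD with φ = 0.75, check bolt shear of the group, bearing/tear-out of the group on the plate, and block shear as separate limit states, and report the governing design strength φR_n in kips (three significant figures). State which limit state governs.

Bolt shear: A_b = π·0.625²/4 = 0.3068 in²; R_n = 84 × 0.3068 × 5 × 1 = 128.9 kips → 0.75 × 128.9 = 96.6 kips.
Bearing: edge l_c = 0.9062, r_n = 17.67 kips; interior l_c = 1.312, r_n = 24.38 kips; R_n = 17.67 + 4·24.38 = 115.2 kips → 86.4 kips.
Block shear: A_gv = 2.312, A_nv = 1.469, A_nt = 0.1875 in²; R_n = min(0.6F_uA_nv, 0.6F_yA_gv) + U_bs·F_u·A_nt = 69.47 kips → 52.1 kips.
Block shear governs: 52.1 kips.

52.1 kips (block shear governs)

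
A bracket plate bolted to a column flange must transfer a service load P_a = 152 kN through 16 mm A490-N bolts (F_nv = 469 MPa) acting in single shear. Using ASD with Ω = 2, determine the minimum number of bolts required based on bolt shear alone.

4 bolts

A_b = π·16²/4 = 201.1 mm².
Per-bolt allowable strength R_n/Ω = 469 × 201.1 × 1 / 1000 / 2 = 47.15 kN.
n ≥ 152 / 47.15 = 3.224 → use 4 bolts.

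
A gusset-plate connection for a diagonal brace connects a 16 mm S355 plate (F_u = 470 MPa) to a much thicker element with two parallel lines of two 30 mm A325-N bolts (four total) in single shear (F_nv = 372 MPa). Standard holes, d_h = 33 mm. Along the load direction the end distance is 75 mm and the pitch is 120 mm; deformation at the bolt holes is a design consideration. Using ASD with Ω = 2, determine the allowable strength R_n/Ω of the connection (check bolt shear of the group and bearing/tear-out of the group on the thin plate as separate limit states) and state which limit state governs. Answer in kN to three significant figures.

Bolt shear: A_b = π·30²/4 = 706.9 mm²; R_n = 372 × 706.9 × 4 × 1 / 1000 = 1052 kN → 1052 / 2 = 526 kN.
Bearing (1.2 l_c t F_u ≤ 2.4 d t F_u): upper limit = 2.4·30·16·470 / 1000 = 541.4 kN.
  Edge l_c = 75 − 33/2 = 58.5 → r_n = 527.9 kN; interior l_c = 120 − 33 = 87 → r_n = 541.4 kN.
  R_n,bearing = 2·527.9 + 2·541.4 = 2139 kN → 2139 / 2 = 1070 kN.
Bolt shear governs: 526 kN.

526 kN (bolt shear governs)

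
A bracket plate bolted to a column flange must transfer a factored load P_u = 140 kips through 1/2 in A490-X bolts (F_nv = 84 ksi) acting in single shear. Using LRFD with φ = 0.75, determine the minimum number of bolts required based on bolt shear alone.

12 bolts

A_b = π·0.5²/4 = 0.1963 in².
Per-bolt design strength φR_n = 0.75 × 84 × 0.1963 × 1 = 12.37 kips.
n ≥ 140 / 12.37 = 11.32 → use 12 bolts.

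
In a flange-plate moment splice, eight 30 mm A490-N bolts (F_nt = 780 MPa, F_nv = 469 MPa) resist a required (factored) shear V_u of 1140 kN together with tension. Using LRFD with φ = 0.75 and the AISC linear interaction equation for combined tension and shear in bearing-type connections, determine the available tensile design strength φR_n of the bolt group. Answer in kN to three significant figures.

2400 kN

A_b = π·30²/4 = 706.9 mm²; f_rv = 1140 × 1000 / (8 × 706.9) = 201.6 MPa.
F'_nt = 1.3 F_nt − (F_nt / φF_nv) f_rv = 1.3·780 − (780/(0.75·469))·201.6 = 567 MPa, capped at F_nt → F'_nt = 567 MPa.
R_n = F'_nt · A_b · n = 567 × 706.9 × 8 / 1000 = 3206 kN.
Design strength φR_n = 0.75 × 3206 = 2400 kN.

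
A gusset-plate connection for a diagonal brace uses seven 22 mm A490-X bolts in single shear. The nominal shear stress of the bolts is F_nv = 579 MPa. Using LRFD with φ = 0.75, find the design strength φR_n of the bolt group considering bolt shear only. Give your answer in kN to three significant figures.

A_b = π × 22² / 4 = 380.1 mm².
R_n = F_nv · A_b · n · n_s = 579 × 380.1 × 7 × 1 / 1000 = 1541 kN.
Design strength φR_n = 0.75 × 1541 = 1160 kN.

1160 kN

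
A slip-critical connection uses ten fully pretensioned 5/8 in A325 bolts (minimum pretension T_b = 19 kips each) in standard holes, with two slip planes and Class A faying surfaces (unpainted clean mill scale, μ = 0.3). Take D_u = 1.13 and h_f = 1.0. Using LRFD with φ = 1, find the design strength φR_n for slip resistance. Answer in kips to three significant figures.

129 kips

R_n = μ · D_u · h_f · T_b · n_s · n_b = 0.3 × 1.13 × 1.0 × 19 × 2 × 10 = 128.8 kips.
Design strength φR_n = 1 × 128.8 = 129 kips.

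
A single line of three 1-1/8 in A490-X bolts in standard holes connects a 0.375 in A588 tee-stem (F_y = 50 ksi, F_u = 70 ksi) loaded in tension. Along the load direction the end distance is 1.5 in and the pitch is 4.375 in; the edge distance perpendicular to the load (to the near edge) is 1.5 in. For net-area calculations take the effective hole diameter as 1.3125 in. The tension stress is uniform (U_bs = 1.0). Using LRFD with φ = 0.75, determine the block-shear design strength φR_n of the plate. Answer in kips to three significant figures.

Shear plane L_v = 1.5 + 2·4.375 = 10.25 in; A_gv = 10.25 × 0.375 = 3.844 in².
A_nv = (10.25 − 2.5·1.3125) × 0.375 = 2.613 in².
A_nt = (1.5 − 0.5·1.3125) × 0.375 = 0.3164 in².
0.6 F_u A_nv = 109.8 kips; 0.6 F_y A_gv = 115.3 kips → shear rupture governs the shear term.
R_n = 109.8 + 1.0 × 70 × 0.3164 = 131.9 kips.
Design strength φR_n = 0.75 × 131.9 = 98.9 kips.

98.9 kips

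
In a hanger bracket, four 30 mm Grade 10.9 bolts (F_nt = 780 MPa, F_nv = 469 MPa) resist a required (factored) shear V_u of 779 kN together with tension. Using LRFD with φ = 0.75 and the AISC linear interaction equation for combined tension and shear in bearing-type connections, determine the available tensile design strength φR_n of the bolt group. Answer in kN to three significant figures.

855 kN

A_b = π·30²/4 = 706.9 mm²; f_rv = 779 × 1000 / (4 × 706.9) = 275.5 MPa.
F'_nt = 1.3 F_nt − (F_nt / φF_nv) f_rv = 1.3·780 − (780/(0.75·469))·275.5 = 403.1 MPa, capped at F_nt → F'_nt = 403.1 MPa.
R_n = F'_nt · A_b · n = 403.1 × 706.9 × 4 / 1000 = 1140 kN.
Design strength φR_n = 0.75 × 1140 = 855 kN.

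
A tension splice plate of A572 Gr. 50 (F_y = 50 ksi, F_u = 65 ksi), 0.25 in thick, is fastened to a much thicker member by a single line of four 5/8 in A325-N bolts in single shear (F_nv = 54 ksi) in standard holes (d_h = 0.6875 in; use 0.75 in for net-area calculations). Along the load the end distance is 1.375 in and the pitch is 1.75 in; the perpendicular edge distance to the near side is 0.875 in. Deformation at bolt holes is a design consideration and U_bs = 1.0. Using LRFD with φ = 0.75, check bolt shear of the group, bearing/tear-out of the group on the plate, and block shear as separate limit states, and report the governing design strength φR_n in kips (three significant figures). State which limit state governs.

35.3 kips (block shear governs)

Bolt shear: A_b = π·0.625²/4 = 0.3068 in²; R_n = 54 × 0.3068 × 4 × 1 = 66.27 kips → 0.75 × 66.27 = 49.7 kips.
Bearing: edge l_c = 1.031, r_n = 20.11 kips; interior l_c = 1.062, r_n = 20.72 kips; R_n = 20.11 + 3·20.72 = 82.27 kips → 61.7 kips.
Block shear: A_gv = 1.656, A_nv = 1, A_nt = 0.125 in²; R_n = min(0.6F_uA_nv, 0.6F_yA_gv) + U_bs·F_u·A_nt = 47.12 kips → 35.3 kips.
Block shear governs: 35.3 kips.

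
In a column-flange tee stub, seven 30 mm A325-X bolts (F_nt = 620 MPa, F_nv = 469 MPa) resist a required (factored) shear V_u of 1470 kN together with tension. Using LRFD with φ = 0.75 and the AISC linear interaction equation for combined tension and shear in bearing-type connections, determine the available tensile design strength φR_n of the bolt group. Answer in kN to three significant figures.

A_b = π·30²/4 = 706.9 mm²; f_rv = 1470 × 1000 / (7 × 706.9) = 297.1 MPa.
F'_nt = 1.3 F_nt − (F_nt / φF_nv) f_rv = 1.3·620 − (620/(0.75·469))·297.1 = 282.3 MPa, capped at F_nt → F'_nt = 282.3 MPa.
R_n = F'_nt · A_b · n = 282.3 × 706.9 × 7 / 1000 = 1397 kN.
Design strength φR_n = 0.75 × 1397 = 1050 kN.

1050 kN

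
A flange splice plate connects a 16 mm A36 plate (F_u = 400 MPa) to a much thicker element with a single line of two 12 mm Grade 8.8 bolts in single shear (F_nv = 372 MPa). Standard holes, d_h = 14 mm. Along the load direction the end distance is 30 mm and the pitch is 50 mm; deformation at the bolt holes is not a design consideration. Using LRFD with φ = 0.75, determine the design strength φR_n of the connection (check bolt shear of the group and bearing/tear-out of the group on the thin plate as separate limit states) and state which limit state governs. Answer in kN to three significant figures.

Bolt shear: A_b = π·12²/4 = 113.1 mm²; R_n = 372 × 113.1 × 2 × 1 / 1000 = 84.14 kN → 0.75 × 84.14 = 63.1 kN.
Bearing (1.5 l_c t F_u ≤ 3.0 d t F_u): upper limit = 3.0·12·16·400 / 1000 = 230.4 kN.
  Edge l_c = 30 − 14/2 = 23 → r_n = 220.8 kN; interior l_c = 50 − 14 = 36 → r_n = 230.4 kN.
  R_n,bearing = 1·220.8 + 1·230.4 = 451.2 kN → 0.75 × 451.2 = 338 kN.
Bolt shear governs: 63.1 kN.

63.1 kN (bolt shear governs)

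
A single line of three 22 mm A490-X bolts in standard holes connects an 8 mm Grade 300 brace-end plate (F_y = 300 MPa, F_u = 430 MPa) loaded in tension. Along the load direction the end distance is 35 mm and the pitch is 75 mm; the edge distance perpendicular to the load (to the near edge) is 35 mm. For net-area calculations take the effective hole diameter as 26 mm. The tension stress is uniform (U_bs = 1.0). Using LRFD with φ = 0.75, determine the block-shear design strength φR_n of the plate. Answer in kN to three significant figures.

243 kN

Shear plane L_v = 35 + 2·75 = 185 mm; A_gv = 185 × 8 = 1480 mm².
A_nv = (185 − 2.5·26) × 8 = 960 mm².
A_nt = (35 − 0.5·26) × 8 = 176 mm².
0.6 F_u A_nv = 247.7 kN; 0.6 F_y A_gv = 266.4 kN → shear rupture governs the shear term.
R_n = 247.7 + 1.0 × 430 × 176 / 1000 = 323.4 kN.
Design strength φR_n = 0.75 × 323.4 = 243 kN.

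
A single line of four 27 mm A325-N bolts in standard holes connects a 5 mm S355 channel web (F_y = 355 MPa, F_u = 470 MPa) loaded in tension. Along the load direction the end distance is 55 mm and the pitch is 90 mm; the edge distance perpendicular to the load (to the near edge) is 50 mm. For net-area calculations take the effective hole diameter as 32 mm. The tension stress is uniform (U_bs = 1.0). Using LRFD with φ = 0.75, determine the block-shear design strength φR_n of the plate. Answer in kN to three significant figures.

285 kN

Shear plane L_v = 55 + 3·90 = 325 mm; A_gv = 325 × 5 = 1625 mm².
A_nv = (325 − 3.5·32) × 5 = 1065 mm².
A_nt = (50 − 0.5·32) × 5 = 170 mm².
0.6 F_u A_nv = 300.3 kN; 0.6 F_y A_gv = 346.1 kN → shear rupture governs the shear term.
R_n = 300.3 + 1.0 × 470 × 170 / 1000 = 380.2 kN.
Design strength φR_n = 0.75 × 380.2 = 285 kN.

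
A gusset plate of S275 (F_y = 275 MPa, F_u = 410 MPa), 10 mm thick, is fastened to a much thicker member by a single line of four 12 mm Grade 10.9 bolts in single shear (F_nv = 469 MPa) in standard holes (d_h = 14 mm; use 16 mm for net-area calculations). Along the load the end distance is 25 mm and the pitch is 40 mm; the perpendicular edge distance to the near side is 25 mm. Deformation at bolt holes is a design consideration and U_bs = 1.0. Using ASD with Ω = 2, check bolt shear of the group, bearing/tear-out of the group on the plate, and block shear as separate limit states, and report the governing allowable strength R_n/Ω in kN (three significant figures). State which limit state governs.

Bolt shear: A_b = π·12²/4 = 113.1 mm²; R_n = 469 × 113.1 × 4 × 1 / 1000 = 212.2 kN → 212.2 / 2 = 106 kN.
Bearing: edge l_c = 18, r_n = 88.56 kN; interior l_c = 26, r_n = 118.1 kN; R_n = 88.56 + 3·118.1 = 442.8 kN → 221 kN.
Block shear: A_gv = 1450, A_nv = 890, A_nt = 170 mm²; R_n = min(0.6F_uA_nv, 0.6F_yA_gv) + U_bs·F_u·A_nt = 288.6 kN → 144 kN.
Bolt shear governs: 106 kN.

106 kN (bolt shear governs)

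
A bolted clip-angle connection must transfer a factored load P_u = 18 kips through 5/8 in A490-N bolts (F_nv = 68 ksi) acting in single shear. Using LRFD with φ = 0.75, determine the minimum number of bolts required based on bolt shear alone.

2 bolts

A_b = π·0.625²/4 = 0.3068 in².
Per-bolt design strength φR_n = 0.75 × 68 × 0.3068 × 1 = 15.65 kips.
n ≥ 18 / 15.65 = 1.15 → use 2 bolts.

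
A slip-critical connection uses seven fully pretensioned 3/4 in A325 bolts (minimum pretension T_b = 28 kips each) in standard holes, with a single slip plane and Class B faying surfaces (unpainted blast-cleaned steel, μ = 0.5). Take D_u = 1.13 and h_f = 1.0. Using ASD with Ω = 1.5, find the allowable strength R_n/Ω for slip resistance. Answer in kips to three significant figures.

R_n = μ · D_u · h_f · T_b · n_s · n_b = 0.5 × 1.13 × 1.0 × 28 × 1 × 7 = 110.7 kips.
Allowable strength R_n/Ω = 110.7 / 1.5 = 73.8 kips.

73.8 kips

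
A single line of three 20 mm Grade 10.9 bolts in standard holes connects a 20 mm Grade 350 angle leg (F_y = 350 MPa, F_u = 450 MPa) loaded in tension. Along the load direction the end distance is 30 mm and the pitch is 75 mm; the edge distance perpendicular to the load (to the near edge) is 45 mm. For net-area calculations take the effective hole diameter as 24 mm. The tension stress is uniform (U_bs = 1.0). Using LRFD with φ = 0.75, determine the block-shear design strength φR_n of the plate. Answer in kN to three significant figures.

709 kN

Shear plane L_v = 30 + 2·75 = 180 mm; A_gv = 180 × 20 = 3600 mm².
A_nv = (180 − 2.5·24) × 20 = 2400 mm².
A_nt = (45 − 0.5·24) × 20 = 660 mm².
0.6 F_u A_nv = 648 kN; 0.6 F_y A_gv = 756 kN → shear rupture governs the shear term.
R_n = 648 + 1.0 × 450 × 660 / 1000 = 945 kN.
Design strength φR_n = 0.75 × 945 = 709 kN.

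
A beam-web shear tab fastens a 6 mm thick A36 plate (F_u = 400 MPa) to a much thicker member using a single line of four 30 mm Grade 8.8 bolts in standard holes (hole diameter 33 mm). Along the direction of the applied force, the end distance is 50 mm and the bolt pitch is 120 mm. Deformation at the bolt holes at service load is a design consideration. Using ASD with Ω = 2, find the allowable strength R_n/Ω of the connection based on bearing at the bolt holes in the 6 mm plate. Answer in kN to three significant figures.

307 kN

Per bolt r_n = 1.2 l_c t F_u ≤ 2.4 d t F_u; upper limit = 2.4 × 30 × 6 × 400 / 1000 = 172.8 kN.
Edge bolt: l_c = 50 − 33/2 = 33.5 mm → 1.2 × 33.5 × 6 × 400 / 1000 = 96.48 → r_n = 96.48 kN.
Interior bolts: l_c = 120 − 33 = 87 mm → 1.2 × 87 × 6 × 400 / 1000 = 250.6 → r_n = 172.8 kN.
R_n = 1 × 96.48 + 3 × 172.8 = 614.9 kN.
Allowable strength R_n/Ω = 614.9 / 2 = 307 kN.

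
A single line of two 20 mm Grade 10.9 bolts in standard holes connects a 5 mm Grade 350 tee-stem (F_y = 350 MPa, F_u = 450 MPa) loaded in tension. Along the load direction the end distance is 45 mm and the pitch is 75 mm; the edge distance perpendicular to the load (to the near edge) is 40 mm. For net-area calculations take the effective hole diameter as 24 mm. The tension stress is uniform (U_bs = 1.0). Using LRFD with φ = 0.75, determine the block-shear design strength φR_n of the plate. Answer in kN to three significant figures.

132 kN

Shear plane L_v = 45 + 1·75 = 120 mm; A_gv = 120 × 5 = 600 mm².
A_nv = (120 − 1.5·24) × 5 = 420 mm².
A_nt = (40 − 0.5·24) × 5 = 140 mm².
0.6 F_u A_nv = 113.4 kN; 0.6 F_y A_gv = 126 kN → shear rupture governs the shear term.
R_n = 113.4 + 1.0 × 450 × 140 / 1000 = 176.4 kN.
Design strength φR_n = 0.75 × 176.4 = 132 kN.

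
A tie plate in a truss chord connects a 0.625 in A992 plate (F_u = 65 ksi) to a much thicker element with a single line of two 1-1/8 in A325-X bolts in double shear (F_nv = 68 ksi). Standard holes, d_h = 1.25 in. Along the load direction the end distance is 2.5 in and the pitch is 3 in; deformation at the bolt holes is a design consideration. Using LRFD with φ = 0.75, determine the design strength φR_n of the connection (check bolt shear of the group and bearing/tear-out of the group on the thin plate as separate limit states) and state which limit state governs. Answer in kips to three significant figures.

133 kips (bearing governs)

Bolt shear: A_b = π·1.125²/4 = 0.994 in²; R_n = 68 × 0.994 × 2 × 2 = 270.4 kips → 0.75 × 270.4 = 203 kips.
Bearing (1.2 l_c t F_u ≤ 2.4 d t F_u): upper limit = 2.4·1.125·0.625·65 = 109.7 kips.
  Edge l_c = 2.5 − 1.25/2 = 1.875 → r_n = 91.41 kips; interior l_c = 3 − 1.25 = 1.75 → r_n = 85.31 kips.
  R_n,bearing = 1·91.41 + 1·85.31 = 176.7 kips → 0.75 × 176.7 = 133 kips.
Bearing governs: 133 kips.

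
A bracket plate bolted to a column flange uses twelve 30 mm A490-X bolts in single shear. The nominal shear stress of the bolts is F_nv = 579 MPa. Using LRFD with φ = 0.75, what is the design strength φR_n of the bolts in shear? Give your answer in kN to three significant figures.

A_b = π × 30² / 4 = 706.9 mm².
R_n = F_nv · A_b · n · n_s = 579 × 706.9 × 12 × 1 / 1000 = 4911 kN.
Design strength φR_n = 0.75 × 4911 = 3680 kN.

3680 kN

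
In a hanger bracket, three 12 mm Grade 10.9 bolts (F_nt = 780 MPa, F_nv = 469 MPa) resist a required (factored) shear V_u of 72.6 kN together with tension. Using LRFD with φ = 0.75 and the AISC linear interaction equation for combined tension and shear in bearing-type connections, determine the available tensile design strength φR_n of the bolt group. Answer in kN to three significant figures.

A_b = π·12²/4 = 113.1 mm²; f_rv = 72.6 × 1000 / (3 × 113.1) = 214 MPa.
F'_nt = 1.3 F_nt − (F_nt / φF_nv) f_rv = 1.3·780 − (780/(0.75·469))·214 = 539.5 MPa, capped at F_nt → F'_nt = 539.5 MPa.
R_n = F'_nt · A_b · n = 539.5 × 113.1 × 3 / 1000 = 183.1 kN.
Design strength φR_n = 0.75 × 183.1 = 137 kN.

137 kN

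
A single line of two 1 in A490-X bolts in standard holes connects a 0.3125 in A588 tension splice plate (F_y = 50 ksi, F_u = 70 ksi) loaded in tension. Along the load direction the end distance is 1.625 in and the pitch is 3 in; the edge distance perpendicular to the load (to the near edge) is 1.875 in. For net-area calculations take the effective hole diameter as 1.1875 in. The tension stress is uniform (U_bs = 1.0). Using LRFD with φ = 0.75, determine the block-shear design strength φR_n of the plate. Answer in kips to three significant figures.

49 kips

Shear plane L_v = 1.625 + 1·3 = 4.625 in; A_gv = 4.625 × 0.3125 = 1.445 in².
A_nv = (4.625 − 1.5·1.1875) × 0.3125 = 0.8887 in².
A_nt = (1.875 − 0.5·1.1875) × 0.3125 = 0.4004 in².
0.6 F_u A_nv = 37.32 kips; 0.6 F_y A_gv = 43.36 kips → shear rupture governs the shear term.
R_n = 37.32 + 1.0 × 70 × 0.4004 = 65.35 kips.
Design strength φR_n = 0.75 × 65.35 = 49 kips.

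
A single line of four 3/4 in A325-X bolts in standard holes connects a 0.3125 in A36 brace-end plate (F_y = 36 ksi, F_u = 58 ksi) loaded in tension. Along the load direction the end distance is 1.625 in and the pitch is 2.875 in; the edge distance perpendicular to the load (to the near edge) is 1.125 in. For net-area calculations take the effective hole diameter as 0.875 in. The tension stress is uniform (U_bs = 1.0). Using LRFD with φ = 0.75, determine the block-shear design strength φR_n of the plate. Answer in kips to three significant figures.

61.2 kips

Shear plane L_v = 1.625 + 3·2.875 = 10.25 in; A_gv = 10.25 × 0.3125 = 3.203 in².
A_nv = (10.25 − 3.5·0.875) × 0.3125 = 2.246 in².
A_nt = (1.125 − 0.5·0.875) × 0.3125 = 0.2148 in².
0.6 F_u A_nv = 78.16 kips; 0.6 F_y A_gv = 69.19 kips → shear yielding governs the shear term.
R_n = 69.19 + 1.0 × 58 × 0.2148 = 81.65 kips.
Design strength φR_n = 0.75 × 81.65 = 61.2 kips.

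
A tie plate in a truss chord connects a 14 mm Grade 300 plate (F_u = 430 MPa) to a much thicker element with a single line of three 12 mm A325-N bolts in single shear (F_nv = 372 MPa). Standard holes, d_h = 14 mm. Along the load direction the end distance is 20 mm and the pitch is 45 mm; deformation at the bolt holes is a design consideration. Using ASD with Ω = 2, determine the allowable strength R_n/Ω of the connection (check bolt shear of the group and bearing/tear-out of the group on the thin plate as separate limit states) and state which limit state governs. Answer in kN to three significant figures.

Bolt shear: A_b = π·12²/4 = 113.1 mm²; R_n = 372 × 113.1 × 3 × 1 / 1000 = 126.2 kN → 126.2 / 2 = 63.1 kN.
Bearing (1.2 l_c t F_u ≤ 2.4 d t F_u): upper limit = 2.4·12·14·430 / 1000 = 173.4 kN.
  Edge l_c = 20 − 14/2 = 13 → r_n = 93.91 kN; interior l_c = 45 − 14 = 31 → r_n = 173.4 kN.
  R_n,bearing = 1·93.91 + 2·173.4 = 440.7 kN → 440.7 / 2 = 220 kN.
Bolt shear governs: 63.1 kN.

63.1 kN (bolt shear governs)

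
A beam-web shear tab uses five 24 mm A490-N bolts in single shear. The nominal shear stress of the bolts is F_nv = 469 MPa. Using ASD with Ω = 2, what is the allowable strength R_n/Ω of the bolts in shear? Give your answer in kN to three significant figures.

530 kN

A_b = π × 24² / 4 = 452.4 mm².
R_n = F_nv · A_b · n · n_s = 469 × 452.4 × 5 × 1 / 1000 = 1061 kN.
Allowable strength R_n/Ω = 1061 / 2 = 530 kN.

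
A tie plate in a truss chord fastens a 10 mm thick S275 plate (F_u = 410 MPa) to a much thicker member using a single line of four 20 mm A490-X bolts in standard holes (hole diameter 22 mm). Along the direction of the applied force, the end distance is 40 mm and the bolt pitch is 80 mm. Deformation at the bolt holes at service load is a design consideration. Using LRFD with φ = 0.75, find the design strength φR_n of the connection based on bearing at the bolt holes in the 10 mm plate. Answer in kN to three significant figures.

Per bolt r_n = 1.2 l_c t F_u ≤ 2.4 d t F_u; upper limit = 2.4 × 20 × 10 × 410 / 1000 = 196.8 kN.
Edge bolt: l_c = 40 − 22/2 = 29 mm → 1.2 × 29 × 10 × 410 / 1000 = 142.7 → r_n = 142.7 kN.
Interior bolts: l_c = 80 − 22 = 58 mm → 1.2 × 58 × 10 × 410 / 1000 = 285.4 → r_n = 196.8 kN.
R_n = 1 × 142.7 + 3 × 196.8 = 733.1 kN.
Design strength φR_n = 0.75 × 733.1 = 550 kN.

550 kN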